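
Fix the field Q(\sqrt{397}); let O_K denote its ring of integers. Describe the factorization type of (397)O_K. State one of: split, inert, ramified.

p ramifies

Since 397 ≡ 1 mod 4, the ring of integers is ℤ[(1+√397)/2] with discriminant 397.
Ramification test: 397 | 397. The prime 397 ramifies in K.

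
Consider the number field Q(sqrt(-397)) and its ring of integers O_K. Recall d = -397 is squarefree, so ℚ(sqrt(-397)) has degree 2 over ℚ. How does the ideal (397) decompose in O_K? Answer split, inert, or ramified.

ramified — (397) = 𝔭²

-397 mod 4 = 3, hence disc K = 4·(-397) = -1588 and O_K = ℤ[√-397].
disc(K) = -1588 = 397·(-4), so p = 397 is ramified.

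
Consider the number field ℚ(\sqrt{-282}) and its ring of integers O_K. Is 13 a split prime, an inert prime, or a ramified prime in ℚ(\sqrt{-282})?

p splits

-282 mod 4 = 2, hence disc K = 4·(-282) = -1128 and O_K = ℤ[√-282].
Since gcd(13, -1128) = 1 the prime 13 does not ramify.
Legendre symbol by Euler's criterion: (-282/13) ≡ (-282)^6 ≡ 1 (mod 13), i.e. (-282/13) = 1.
(-282/13) = 1, so 13 splits.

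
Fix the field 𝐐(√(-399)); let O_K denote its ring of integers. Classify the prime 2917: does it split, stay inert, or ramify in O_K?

-399 mod 4 = 1, hence disc K = -399 and O_K = ℤ[(1+√-399)/2].
disc(K) = -399 is not divisible by 2917; 2917 is unramified.
Legendre symbol by Euler's criterion: (-399/2917) ≡ (-399)^1458 ≡ 1 (mod 2917), i.e. (-399/2917) = 1.
(-399/2917) = 1, so 2917 splits.

split — (2917) = 𝔭₁𝔭₂ with 𝔭₁ ≠ 𝔭₂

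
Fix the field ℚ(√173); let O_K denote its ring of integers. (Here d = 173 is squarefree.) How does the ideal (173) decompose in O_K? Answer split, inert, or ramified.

173 is ramified

173 mod 4 = 1, hence disc K = 173 and O_K = ℤ[(1+√173)/2].
173 divides disc(K) = 173, so 173 ramifies.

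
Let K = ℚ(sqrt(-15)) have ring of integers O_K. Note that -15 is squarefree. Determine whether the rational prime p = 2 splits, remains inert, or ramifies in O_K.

2 splits in O_K

-15 mod 4 = 1, hence disc K = -15 and O_K = ℤ[(1+√-15)/2].
2 ∤ -15, so 2 is unramified.
Checking d mod 8: -15 ≡ 1. Hence 2 is split in O_K.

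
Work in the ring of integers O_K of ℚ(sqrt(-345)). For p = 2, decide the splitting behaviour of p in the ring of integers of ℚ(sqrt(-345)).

-345 mod 4 = 3, hence disc K = 4·(-345) = -1380 and O_K = ℤ[√-345].
2 divides disc(K) = -1380, so 2 ramifies.

ramified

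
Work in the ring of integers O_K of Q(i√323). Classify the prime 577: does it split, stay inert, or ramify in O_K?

d = -323 ≡ 1 (mod 4), so O_K = ℤ[(1+√-323)/2] and disc(K) = d = -323.
disc(K) = -323 is not divisible by 577; 577 is unramified.
Compute (-323/577) via Euler: 254^((577-1)/2) mod 577 = 1, so (-323/577) = 1.
(-323/577) = 1, so 577 splits.

577 splits in O_K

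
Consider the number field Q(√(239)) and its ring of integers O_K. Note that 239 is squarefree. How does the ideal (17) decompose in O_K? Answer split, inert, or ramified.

d = 239 ≡ 3 (mod 4), so O_K = ℤ[√239] and disc(K) = 4d = 956.
Since gcd(17, 956) = 1 the prime 17 does not ramify.
(239/17) = 1^8 mod 17 = 1, giving Legendre symbol 1.
Legendre symbol 1 ⇒ 17 is split.

p splits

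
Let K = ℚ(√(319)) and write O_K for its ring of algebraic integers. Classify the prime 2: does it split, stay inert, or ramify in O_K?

p ramifies

319 mod 4 = 3, hence disc K = 4·319 = 1276 and O_K = ℤ[√319].
2 divides disc(K) = 1276, so 2 ramifies.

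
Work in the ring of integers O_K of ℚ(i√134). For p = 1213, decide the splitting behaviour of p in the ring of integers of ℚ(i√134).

split — (1213) = 𝔭₁𝔭₂ with 𝔭₁ ≠ 𝔭₂

-134 mod 4 = 2, hence disc K = 4·(-134) = -536 and O_K = ℤ[√-134].
disc(K) = -536 is not divisible by 1213; 1213 is unramified.
(-134/1213) = 1079^606 mod 1213 = 1, giving Legendre symbol 1.
d is a quadratic residue mod p, hence 1213 splits in O_K.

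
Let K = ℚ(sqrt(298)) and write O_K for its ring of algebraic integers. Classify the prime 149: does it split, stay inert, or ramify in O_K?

149 is ramified

Since 298 ≢ 1 mod 4, the ring of integers is ℤ[√298] with discriminant 4·298 = 1192.
149 divides disc(K) = 1192, so 149 ramifies.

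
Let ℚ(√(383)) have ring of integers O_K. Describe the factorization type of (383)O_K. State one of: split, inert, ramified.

383 mod 4 = 3, hence disc K = 4·383 = 1532 and O_K = ℤ[√383].
disc(K) = 1532 = 383·4, so p = 383 is ramified.

ramifies in O_K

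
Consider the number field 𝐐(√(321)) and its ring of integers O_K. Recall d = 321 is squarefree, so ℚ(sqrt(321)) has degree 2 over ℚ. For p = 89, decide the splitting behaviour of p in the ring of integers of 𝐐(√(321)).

d = 321 ≡ 1 (mod 4), so O_K = ℤ[(1+√321)/2] and disc(K) = d = 321.
Since gcd(89, 321) = 1 the prime 89 does not ramify.
(321/89) = 54^44 mod 89 = 88, giving Legendre symbol -1.
Legendre symbol -1 ⇒ 89 is inert.

remains prime (inert)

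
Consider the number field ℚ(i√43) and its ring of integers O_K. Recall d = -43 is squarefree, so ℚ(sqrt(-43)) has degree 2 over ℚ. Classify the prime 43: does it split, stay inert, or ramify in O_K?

p ramifies

-43 mod 4 = 1, hence disc K = -43 and O_K = ℤ[(1+√-43)/2].
disc(K) = -43 = 43·(-1), so p = 43 is ramified.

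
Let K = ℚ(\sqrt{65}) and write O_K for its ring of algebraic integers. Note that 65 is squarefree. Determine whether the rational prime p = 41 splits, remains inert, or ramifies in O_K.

inert — (41) stays prime in O_K

Since 65 ≡ 1 mod 4, the ring of integers is ℤ[(1+√65)/2] with discriminant 65.
disc(K) = 65 is not divisible by 41; 41 is unramified.
Euler's criterion: 65^20 mod 41 = 40. Thus (65|41) = -1.
Legendre symbol -1 ⇒ 41 is inert.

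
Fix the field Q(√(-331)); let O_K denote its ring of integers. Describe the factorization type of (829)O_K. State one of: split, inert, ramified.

-331 mod 4 = 1, hence disc K = -331 and O_K = ℤ[(1+√-331)/2].
829 ∤ -331, so 829 is unramified.
Compute (-331/829) via Euler: 498^((829-1)/2) mod 829 = 1, so (-331/829) = 1.
(-331/829) = 1, so 829 splits.

splits completely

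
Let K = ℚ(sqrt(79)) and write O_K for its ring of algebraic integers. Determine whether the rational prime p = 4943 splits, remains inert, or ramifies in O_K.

inert

Since 79 ≢ 1 mod 4, the ring of integers is ℤ[√79] with discriminant 4·79 = 316.
Since gcd(4943, 316) = 1 the prime 4943 does not ramify.
Compute (79/4943) via Euler: 79^((4943-1)/2) mod 4943 = 4942, so (79/4943) = -1.
(79/4943) = -1, so 4943 is inert.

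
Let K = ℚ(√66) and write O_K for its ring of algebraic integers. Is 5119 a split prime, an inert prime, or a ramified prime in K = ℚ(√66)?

split — (5119) = 𝔭₁𝔭₂ with 𝔭₁ ≠ 𝔭₂

d = 66 ≡ 2 (mod 4), so O_K = ℤ[√66] and disc(K) = 4d = 264.
5119 ∤ 264, so 5119 is unramified.
Legendre symbol by Euler's criterion: (66/5119) ≡ 66^2559 ≡ 1 (mod 5119), i.e. (66/5119) = 1.
(66/5119) = 1, so 5119 splits.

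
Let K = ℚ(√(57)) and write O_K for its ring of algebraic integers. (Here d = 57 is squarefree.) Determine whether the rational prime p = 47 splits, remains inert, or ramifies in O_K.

47 remains inert

57 mod 4 = 1, hence disc K = 57 and O_K = ℤ[(1+√57)/2].
47 ∤ 57, so 47 is unramified.
Euler's criterion: 57^23 mod 47 = 46. Thus (57|47) = -1.
Legendre symbol -1 ⇒ 47 is inert.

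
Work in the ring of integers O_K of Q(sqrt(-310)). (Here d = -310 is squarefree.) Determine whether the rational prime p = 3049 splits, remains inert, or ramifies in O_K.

inert

d = -310 ≡ 2 (mod 4), so O_K = ℤ[√-310] and disc(K) = 4d = -1240.
disc(K) = -1240 is not divisible by 3049; 3049 is unramified.
Compute (-310/3049) via Euler: 2739^((3049-1)/2) mod 3049 = 3048, so (-310/3049) = -1.
(-310/3049) = -1, so 3049 is inert.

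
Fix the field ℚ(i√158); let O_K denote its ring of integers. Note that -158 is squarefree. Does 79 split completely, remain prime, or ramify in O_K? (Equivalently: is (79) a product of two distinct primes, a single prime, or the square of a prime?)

ramified

Since -158 ≢ 1 mod 4, the ring of integers is ℤ[√-158] with discriminant 4·(-158) = -632.
Ramification test: 79 | -632. The prime 79 ramifies in K.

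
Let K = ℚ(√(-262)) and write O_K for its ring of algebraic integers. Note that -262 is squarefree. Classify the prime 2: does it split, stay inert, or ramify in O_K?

-262 mod 4 = 2, hence disc K = 4·(-262) = -1048 and O_K = ℤ[√-262].
disc(K) = -1048 = 2·(-524), so p = 2 is ramified.

2 is ramified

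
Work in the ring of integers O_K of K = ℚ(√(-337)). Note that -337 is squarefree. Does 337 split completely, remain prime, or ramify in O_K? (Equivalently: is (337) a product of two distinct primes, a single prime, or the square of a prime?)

ramifies in O_K

-337 mod 4 = 3, hence disc K = 4·(-337) = -1348 and O_K = ℤ[√-337].
Ramification test: 337 | -1348. The prime 337 ramifies in K.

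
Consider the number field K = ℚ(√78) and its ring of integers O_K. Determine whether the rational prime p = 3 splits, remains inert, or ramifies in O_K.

d = 78 ≡ 2 (mod 4), so O_K = ℤ[√78] and disc(K) = 4d = 312.
disc(K) = 312 = 3·104, so p = 3 is ramified.

p ramifies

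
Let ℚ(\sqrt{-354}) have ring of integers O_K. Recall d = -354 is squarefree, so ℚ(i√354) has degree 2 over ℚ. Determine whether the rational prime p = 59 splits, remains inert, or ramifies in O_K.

ramifies in O_K

d = -354 ≡ 2 (mod 4), so O_K = ℤ[√-354] and disc(K) = 4d = -1416.
59 divides disc(K) = -1416, so 59 ramifies.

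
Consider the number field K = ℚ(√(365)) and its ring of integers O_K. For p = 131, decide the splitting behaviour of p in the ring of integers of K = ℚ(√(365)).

Since 365 ≡ 1 mod 4, the ring of integers is ℤ[(1+√365)/2] with discriminant 365.
Since gcd(131, 365) = 1 the prime 131 does not ramify.
Legendre symbol by Euler's criterion: (365/131) ≡ 365^65 ≡ 130 (mod 131), i.e. (365/131) = -1.
(365/131) = -1, so 131 is inert.

131 remains inert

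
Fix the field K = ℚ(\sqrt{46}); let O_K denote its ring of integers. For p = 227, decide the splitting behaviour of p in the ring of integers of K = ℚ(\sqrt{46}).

46 mod 4 = 2, hence disc K = 4·46 = 184 and O_K = ℤ[√46].
disc(K) = 184 is not divisible by 227; 227 is unramified.
Legendre symbol by Euler's criterion: (46/227) ≡ 46^113 ≡ 226 (mod 227), i.e. (46/227) = -1.
(46/227) = -1, so 227 is inert.

p is inert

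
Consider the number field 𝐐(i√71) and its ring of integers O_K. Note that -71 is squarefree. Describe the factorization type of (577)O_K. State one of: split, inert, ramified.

Since -71 ≡ 1 mod 4, the ring of integers is ℤ[(1+√-71)/2] with discriminant -71.
577 ∤ -71, so 577 is unramified.
Compute (-71/577) via Euler: 506^((577-1)/2) mod 577 = 1, so (-71/577) = 1.
Legendre symbol 1 ⇒ 577 is split.

split — (577) = 𝔭₁𝔭₂ with 𝔭₁ ≠ 𝔭₂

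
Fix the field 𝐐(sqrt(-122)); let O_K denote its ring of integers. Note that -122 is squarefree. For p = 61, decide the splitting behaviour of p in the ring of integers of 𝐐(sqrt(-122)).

ramified

Since -122 ≢ 1 mod 4, the ring of integers is ℤ[√-122] with discriminant 4·(-122) = -488.
disc(K) = -488 = 61·(-8), so p = 61 is ramified.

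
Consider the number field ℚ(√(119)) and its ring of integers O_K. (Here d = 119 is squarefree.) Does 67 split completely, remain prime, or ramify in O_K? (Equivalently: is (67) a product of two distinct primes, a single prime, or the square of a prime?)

Since 119 ≢ 1 mod 4, the ring of integers is ℤ[√119] with discriminant 4·119 = 476.
67 ∤ 476, so 67 is unramified.
Compute (119/67) via Euler: 52^((67-1)/2) mod 67 = 66, so (119/67) = -1.
(119/67) = -1, so 67 is inert.

inert — (67) stays prime in O_K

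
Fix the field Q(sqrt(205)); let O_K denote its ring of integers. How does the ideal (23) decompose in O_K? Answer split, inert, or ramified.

d = 205 ≡ 1 (mod 4), so O_K = ℤ[(1+√205)/2] and disc(K) = d = 205.
23 ∤ 205, so 23 is unramified.
Compute (205/23) via Euler: 21^((23-1)/2) mod 23 = 22, so (205/23) = -1.
d is a non-residue mod p, hence 23 remains inert in O_K.

inert — (23) stays prime in O_K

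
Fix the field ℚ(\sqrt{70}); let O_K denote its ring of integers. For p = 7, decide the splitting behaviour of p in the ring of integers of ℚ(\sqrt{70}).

ramified

Since 70 ≢ 1 mod 4, the ring of integers is ℤ[√70] with discriminant 4·70 = 280.
7 divides disc(K) = 280, so 7 ramifies.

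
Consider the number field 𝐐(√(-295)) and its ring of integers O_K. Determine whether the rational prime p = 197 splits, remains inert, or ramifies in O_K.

197 remains inert

d = -295 ≡ 1 (mod 4), so O_K = ℤ[(1+√-295)/2] and disc(K) = d = -295.
disc(K) = -295 is not divisible by 197; 197 is unramified.
Compute (-295/197) via Euler: 99^((197-1)/2) mod 197 = 196, so (-295/197) = -1.
Legendre symbol -1 ⇒ 197 is inert.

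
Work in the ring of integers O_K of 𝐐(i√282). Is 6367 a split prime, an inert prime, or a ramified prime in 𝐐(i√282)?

-282 mod 4 = 2, hence disc K = 4·(-282) = -1128 and O_K = ℤ[√-282].
6367 ∤ -1128, so 6367 is unramified.
(-282/6367) = 6085^3183 mod 6367 = 1, giving Legendre symbol 1.
d is a quadratic residue mod p, hence 6367 splits in O_K.

splits completely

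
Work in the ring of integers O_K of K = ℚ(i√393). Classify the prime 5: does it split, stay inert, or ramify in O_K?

-393 mod 4 = 3, hence disc K = 4·(-393) = -1572 and O_K = ℤ[√-393].
disc(K) = -1572 is not divisible by 5; 5 is unramified.
Legendre symbol by Euler's criterion: (-393/5) ≡ (-393)^2 ≡ 4 (mod 5), i.e. (-393/5) = -1.
(-393/5) = -1, so 5 is inert.

p is inert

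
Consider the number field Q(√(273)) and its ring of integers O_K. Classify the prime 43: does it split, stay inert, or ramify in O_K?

Since 273 ≡ 1 mod 4, the ring of integers is ℤ[(1+√273)/2] with discriminant 273.
43 ∤ 273, so 43 is unramified.
Compute (273/43) via Euler: 15^((43-1)/2) mod 43 = 1, so (273/43) = 1.
(273/43) = 1, so 43 splits.

split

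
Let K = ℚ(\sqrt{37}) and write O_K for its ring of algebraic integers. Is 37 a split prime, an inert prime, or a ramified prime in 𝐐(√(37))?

37 is ramified

Since 37 ≡ 1 mod 4, the ring of integers is ℤ[(1+√37)/2] with discriminant 37.
37 divides disc(K) = 37, so 37 ramifies.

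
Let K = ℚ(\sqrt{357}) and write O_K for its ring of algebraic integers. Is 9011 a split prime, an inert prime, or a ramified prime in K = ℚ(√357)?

remains prime (inert)

Since 357 ≡ 1 mod 4, the ring of integers is ℤ[(1+√357)/2] with discriminant 357.
disc(K) = 357 is not divisible by 9011; 9011 is unramified.
Euler's criterion: 357^4505 mod 9011 = 9010. Thus (357|9011) = -1.
d is a non-residue mod p, hence 9011 remains inert in O_K.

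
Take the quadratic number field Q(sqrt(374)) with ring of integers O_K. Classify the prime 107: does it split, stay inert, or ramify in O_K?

p splits

Since 374 ≢ 1 mod 4, the ring of integers is ℤ[√374] with discriminant 4·374 = 1496.
107 ∤ 1496, so 107 is unramified.
Euler's criterion: 374^53 mod 107 = 1. Thus (374|107) = 1.
Legendre symbol 1 ⇒ 107 is split.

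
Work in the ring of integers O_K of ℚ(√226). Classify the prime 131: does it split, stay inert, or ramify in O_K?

131 remains inert

226 mod 4 = 2, hence disc K = 4·226 = 904 and O_K = ℤ[√226].
131 ∤ 904, so 131 is unramified.
(226/131) = 95^65 mod 131 = 130, giving Legendre symbol -1.
d is a non-residue mod p, hence 131 remains inert in O_K.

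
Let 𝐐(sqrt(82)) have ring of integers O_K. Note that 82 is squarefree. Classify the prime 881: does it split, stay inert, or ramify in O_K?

split — (881) = 𝔭₁𝔭₂ with 𝔭₁ ≠ 𝔭₂

d = 82 ≡ 2 (mod 4), so O_K = ℤ[√82] and disc(K) = 4d = 328.
Since gcd(881, 328) = 1 the prime 881 does not ramify.
(82/881) = 82^440 mod 881 = 1, giving Legendre symbol 1.
Legendre symbol 1 ⇒ 881 is split.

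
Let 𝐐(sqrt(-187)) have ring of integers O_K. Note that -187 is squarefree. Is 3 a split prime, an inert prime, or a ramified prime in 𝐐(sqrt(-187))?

3 remains inert

d = -187 ≡ 1 (mod 4), so O_K = ℤ[(1+√-187)/2] and disc(K) = d = -187.
Since gcd(3, -187) = 1 the prime 3 does not ramify.
(-187/3) = 2^1 mod 3 = 2, giving Legendre symbol -1.
Legendre symbol -1 ⇒ 3 is inert.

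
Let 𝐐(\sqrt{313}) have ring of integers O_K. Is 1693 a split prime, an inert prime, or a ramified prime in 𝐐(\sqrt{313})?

splits completely

Since 313 ≡ 1 mod 4, the ring of integers is ℤ[(1+√313)/2] with discriminant 313.
1693 ∤ 313, so 1693 is unramified.
(313/1693) = 313^846 mod 1693 = 1, giving Legendre symbol 1.
(313/1693) = 1, so 1693 splits.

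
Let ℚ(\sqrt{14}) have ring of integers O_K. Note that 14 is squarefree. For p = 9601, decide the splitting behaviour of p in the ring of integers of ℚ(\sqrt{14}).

Since 14 ≢ 1 mod 4, the ring of integers is ℤ[√14] with discriminant 4·14 = 56.
9601 ∤ 56, so 9601 is unramified.
Legendre symbol by Euler's criterion: (14/9601) ≡ 14^4800 ≡ 1 (mod 9601), i.e. (14/9601) = 1.
Legendre symbol 1 ⇒ 9601 is split.

p splits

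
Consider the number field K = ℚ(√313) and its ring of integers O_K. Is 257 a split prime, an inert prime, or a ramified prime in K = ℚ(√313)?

inert — (257) stays prime in O_K

d = 313 ≡ 1 (mod 4), so O_K = ℤ[(1+√313)/2] and disc(K) = d = 313.
Since gcd(257, 313) = 1 the prime 257 does not ramify.
(313/257) = 56^128 mod 257 = 256, giving Legendre symbol -1.
(313/257) = -1, so 257 is inert.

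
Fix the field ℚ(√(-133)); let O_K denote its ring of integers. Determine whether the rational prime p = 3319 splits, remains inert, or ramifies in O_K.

3319 splits in O_K

d = -133 ≡ 3 (mod 4), so O_K = ℤ[√-133] and disc(K) = 4d = -532.
disc(K) = -532 is not divisible by 3319; 3319 is unramified.
(-133/3319) = 3186^1659 mod 3319 = 1, giving Legendre symbol 1.
d is a quadratic residue mod p, hence 3319 splits in O_K.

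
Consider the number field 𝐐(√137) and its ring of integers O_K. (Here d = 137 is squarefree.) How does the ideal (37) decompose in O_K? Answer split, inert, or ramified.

Since 137 ≡ 1 mod 4, the ring of integers is ℤ[(1+√137)/2] with discriminant 137.
disc(K) = 137 is not divisible by 37; 37 is unramified.
Euler's criterion: 137^18 mod 37 = 1. Thus (137|37) = 1.
(137/37) = 1, so 37 splits.

split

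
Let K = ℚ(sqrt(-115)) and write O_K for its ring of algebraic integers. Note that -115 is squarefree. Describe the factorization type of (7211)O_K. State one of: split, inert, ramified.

-115 mod 4 = 1, hence disc K = -115 and O_K = ℤ[(1+√-115)/2].
disc(K) = -115 is not divisible by 7211; 7211 is unramified.
Legendre symbol by Euler's criterion: (-115/7211) ≡ (-115)^3605 ≡ 1 (mod 7211), i.e. (-115/7211) = 1.
Legendre symbol 1 ⇒ 7211 is split.

split — (7211) = 𝔭₁𝔭₂ with 𝔭₁ ≠ 𝔭₂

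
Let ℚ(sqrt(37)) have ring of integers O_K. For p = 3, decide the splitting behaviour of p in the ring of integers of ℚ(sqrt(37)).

37 mod 4 = 1, hence disc K = 37 and O_K = ℤ[(1+√37)/2].
3 ∤ 37, so 3 is unramified.
Euler's criterion: 37^1 mod 3 = 1. Thus (37|3) = 1.
Legendre symbol 1 ⇒ 3 is split.

p splits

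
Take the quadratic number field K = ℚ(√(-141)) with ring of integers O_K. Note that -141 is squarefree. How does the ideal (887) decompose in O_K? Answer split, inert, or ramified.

-141 mod 4 = 3, hence disc K = 4·(-141) = -564 and O_K = ℤ[√-141].
887 ∤ -564, so 887 is unramified.
Compute (-141/887) via Euler: 746^((887-1)/2) mod 887 = 886, so (-141/887) = -1.
(-141/887) = -1, so 887 is inert.

p is inert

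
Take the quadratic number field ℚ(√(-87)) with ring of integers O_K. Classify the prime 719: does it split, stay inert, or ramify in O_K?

inert

d = -87 ≡ 1 (mod 4), so O_K = ℤ[(1+√-87)/2] and disc(K) = d = -87.
719 ∤ -87, so 719 is unramified.
Euler's criterion: (-87)^359 mod 719 = 718. Thus (-87|719) = -1.
(-87/719) = -1, so 719 is inert.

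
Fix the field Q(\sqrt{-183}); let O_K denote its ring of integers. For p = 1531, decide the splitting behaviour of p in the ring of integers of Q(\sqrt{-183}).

p is inert

Since -183 ≡ 1 mod 4, the ring of integers is ℤ[(1+√-183)/2] with discriminant -183.
1531 ∤ -183, so 1531 is unramified.
Legendre symbol by Euler's criterion: (-183/1531) ≡ (-183)^765 ≡ 1530 (mod 1531), i.e. (-183/1531) = -1.
(-183/1531) = -1, so 1531 is inert.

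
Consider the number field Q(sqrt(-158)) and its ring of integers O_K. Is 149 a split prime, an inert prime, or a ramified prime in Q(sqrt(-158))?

d = -158 ≡ 2 (mod 4), so O_K = ℤ[√-158] and disc(K) = 4d = -632.
149 ∤ -632, so 149 is unramified.
Compute (-158/149) via Euler: 140^((149-1)/2) mod 149 = 1, so (-158/149) = 1.
Legendre symbol 1 ⇒ 149 is split.

149 splits in O_K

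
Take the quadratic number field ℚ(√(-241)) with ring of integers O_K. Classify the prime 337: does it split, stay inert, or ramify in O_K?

split

d = -241 ≡ 3 (mod 4), so O_K = ℤ[√-241] and disc(K) = 4d = -964.
disc(K) = -964 is not divisible by 337; 337 is unramified.
Euler's criterion: (-241)^168 mod 337 = 1. Thus (-241|337) = 1.
Legendre symbol 1 ⇒ 337 is split.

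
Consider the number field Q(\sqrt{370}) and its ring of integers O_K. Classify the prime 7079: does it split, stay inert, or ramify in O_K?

splits completely

Since 370 ≢ 1 mod 4, the ring of integers is ℤ[√370] with discriminant 4·370 = 1480.
Since gcd(7079, 1480) = 1 the prime 7079 does not ramify.
Euler's criterion: 370^3539 mod 7079 = 1. Thus (370|7079) = 1.
d is a quadratic residue mod p, hence 7079 splits in O_K.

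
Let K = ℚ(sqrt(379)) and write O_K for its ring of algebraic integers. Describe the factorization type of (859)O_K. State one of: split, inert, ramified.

859 remains inert

Since 379 ≢ 1 mod 4, the ring of integers is ℤ[√379] with discriminant 4·379 = 1516.
Since gcd(859, 1516) = 1 the prime 859 does not ramify.
Euler's criterion: 379^429 mod 859 = 858. Thus (379|859) = -1.
(379/859) = -1, so 859 is inert.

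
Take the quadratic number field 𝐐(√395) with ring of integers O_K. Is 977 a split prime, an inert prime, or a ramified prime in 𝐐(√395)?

977 splits in O_K

Since 395 ≢ 1 mod 4, the ring of integers is ℤ[√395] with discriminant 4·395 = 1580.
disc(K) = 1580 is not divisible by 977; 977 is unramified.
Compute (395/977) via Euler: 395^((977-1)/2) mod 977 = 1, so (395/977) = 1.
d is a quadratic residue mod p, hence 977 splits in O_K.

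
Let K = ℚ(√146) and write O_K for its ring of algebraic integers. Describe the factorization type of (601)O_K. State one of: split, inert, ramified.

p is inert

d = 146 ≡ 2 (mod 4), so O_K = ℤ[√146] and disc(K) = 4d = 584.
Since gcd(601, 584) = 1 the prime 601 does not ramify.
Legendre symbol by Euler's criterion: (146/601) ≡ 146^300 ≡ 600 (mod 601), i.e. (146/601) = -1.
(146/601) = -1, so 601 is inert.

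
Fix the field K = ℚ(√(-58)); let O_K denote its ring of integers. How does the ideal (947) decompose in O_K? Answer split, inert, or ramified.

inert — (947) stays prime in O_K

d = -58 ≡ 2 (mod 4), so O_K = ℤ[√-58] and disc(K) = 4d = -232.
947 ∤ -232, so 947 is unramified.
Compute (-58/947) via Euler: 889^((947-1)/2) mod 947 = 946, so (-58/947) = -1.
d is a non-residue mod p, hence 947 remains inert in O_K.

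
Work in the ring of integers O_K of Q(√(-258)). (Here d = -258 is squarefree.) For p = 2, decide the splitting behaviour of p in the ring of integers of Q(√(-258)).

ramified — (2) = 𝔭²

-258 mod 4 = 2, hence disc K = 4·(-258) = -1032 and O_K = ℤ[√-258].
disc(K) = -1032 = 2·(-516), so p = 2 is ramified.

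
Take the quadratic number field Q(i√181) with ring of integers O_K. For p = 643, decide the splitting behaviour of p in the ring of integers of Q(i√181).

d = -181 ≡ 3 (mod 4), so O_K = ℤ[√-181] and disc(K) = 4d = -724.
Since gcd(643, -724) = 1 the prime 643 does not ramify.
Compute (-181/643) via Euler: 462^((643-1)/2) mod 643 = 642, so (-181/643) = -1.
Legendre symbol -1 ⇒ 643 is inert.

remains prime (inert)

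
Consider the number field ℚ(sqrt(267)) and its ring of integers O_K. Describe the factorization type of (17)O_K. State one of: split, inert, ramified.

remains prime (inert)

Since 267 ≢ 1 mod 4, the ring of integers is ℤ[√267] with discriminant 4·267 = 1068.
disc(K) = 1068 is not divisible by 17; 17 is unramified.
Euler's criterion: 267^8 mod 17 = 16. Thus (267|17) = -1.
Legendre symbol -1 ⇒ 17 is inert.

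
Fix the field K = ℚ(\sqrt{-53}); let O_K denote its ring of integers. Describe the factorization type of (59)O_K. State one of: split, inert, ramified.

d = -53 ≡ 3 (mod 4), so O_K = ℤ[√-53] and disc(K) = 4d = -212.
disc(K) = -212 is not divisible by 59; 59 is unramified.
Legendre symbol by Euler's criterion: (-53/59) ≡ (-53)^29 ≡ 58 (mod 59), i.e. (-53/59) = -1.
Legendre symbol -1 ⇒ 59 is inert.

inert — (59) stays prime in O_K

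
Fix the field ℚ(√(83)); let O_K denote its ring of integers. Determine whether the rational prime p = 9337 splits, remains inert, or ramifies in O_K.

Since 83 ≢ 1 mod 4, the ring of integers is ℤ[√83] with discriminant 4·83 = 332.
Since gcd(9337, 332) = 1 the prime 9337 does not ramify.
Legendre symbol by Euler's criterion: (83/9337) ≡ 83^4668 ≡ 1 (mod 9337), i.e. (83/9337) = 1.
(83/9337) = 1, so 9337 splits.

splits completely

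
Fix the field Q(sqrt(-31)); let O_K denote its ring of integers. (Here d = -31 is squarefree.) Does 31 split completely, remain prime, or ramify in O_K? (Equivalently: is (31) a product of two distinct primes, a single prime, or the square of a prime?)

-31 mod 4 = 1, hence disc K = -31 and O_K = ℤ[(1+√-31)/2].
Ramification test: 31 | -31. The prime 31 ramifies in K.

ramified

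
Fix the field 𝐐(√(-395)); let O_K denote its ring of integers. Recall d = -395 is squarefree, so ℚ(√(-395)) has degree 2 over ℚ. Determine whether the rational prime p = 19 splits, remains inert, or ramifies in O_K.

splits completely

-395 mod 4 = 1, hence disc K = -395 and O_K = ℤ[(1+√-395)/2].
disc(K) = -395 is not divisible by 19; 19 is unramified.
(-395/19) = 4^9 mod 19 = 1, giving Legendre symbol 1.
(-395/19) = 1, so 19 splits.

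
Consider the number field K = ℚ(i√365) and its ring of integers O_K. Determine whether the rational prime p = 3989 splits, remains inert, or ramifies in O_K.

inert — (3989) stays prime in O_K

-365 mod 4 = 3, hence disc K = 4·(-365) = -1460 and O_K = ℤ[√-365].
3989 ∤ -1460, so 3989 is unramified.
(-365/3989) = 3624^1994 mod 3989 = 3988, giving Legendre symbol -1.
Legendre symbol -1 ⇒ 3989 is inert.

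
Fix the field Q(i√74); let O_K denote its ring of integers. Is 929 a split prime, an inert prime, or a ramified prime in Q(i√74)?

-74 mod 4 = 2, hence disc K = 4·(-74) = -296 and O_K = ℤ[√-74].
Since gcd(929, -296) = 1 the prime 929 does not ramify.
Euler's criterion: (-74)^464 mod 929 = 1. Thus (-74|929) = 1.
d is a quadratic residue mod p, hence 929 splits in O_K.

split — (929) = 𝔭₁𝔭₂ with 𝔭₁ ≠ 𝔭₂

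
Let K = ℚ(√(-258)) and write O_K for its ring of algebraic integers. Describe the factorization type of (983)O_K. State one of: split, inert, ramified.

d = -258 ≡ 2 (mod 4), so O_K = ℤ[√-258] and disc(K) = 4d = -1032.
983 ∤ -1032, so 983 is unramified.
Compute (-258/983) via Euler: 725^((983-1)/2) mod 983 = 982, so (-258/983) = -1.
Legendre symbol -1 ⇒ 983 is inert.

983 remains inert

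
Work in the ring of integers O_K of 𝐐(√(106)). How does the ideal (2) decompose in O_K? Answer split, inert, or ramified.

p ramifies

Since 106 ≢ 1 mod 4, the ring of integers is ℤ[√106] with discriminant 4·106 = 424.
2 divides disc(K) = 424, so 2 ramifies.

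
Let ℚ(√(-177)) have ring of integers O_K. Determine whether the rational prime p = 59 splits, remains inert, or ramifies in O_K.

d = -177 ≡ 3 (mod 4), so O_K = ℤ[√-177] and disc(K) = 4d = -708.
59 divides disc(K) = -708, so 59 ramifies.

59 is ramified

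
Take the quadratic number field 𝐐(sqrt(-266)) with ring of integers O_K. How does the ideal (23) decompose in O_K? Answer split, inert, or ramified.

23 remains inert

d = -266 ≡ 2 (mod 4), so O_K = ℤ[√-266] and disc(K) = 4d = -1064.
disc(K) = -1064 is not divisible by 23; 23 is unramified.
Legendre symbol by Euler's criterion: (-266/23) ≡ (-266)^11 ≡ 22 (mod 23), i.e. (-266/23) = -1.
(-266/23) = -1, so 23 is inert.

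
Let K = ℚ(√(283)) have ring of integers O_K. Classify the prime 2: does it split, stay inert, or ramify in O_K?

Since 283 ≢ 1 mod 4, the ring of integers is ℤ[√283] with discriminant 4·283 = 1132.
2 divides disc(K) = 1132, so 2 ramifies.

2 is ramified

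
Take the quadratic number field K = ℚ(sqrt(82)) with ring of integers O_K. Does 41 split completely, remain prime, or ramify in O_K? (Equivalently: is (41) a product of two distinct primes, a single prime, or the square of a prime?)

ramified — (41) = 𝔭²

Since 82 ≢ 1 mod 4, the ring of integers is ℤ[√82] with discriminant 4·82 = 328.
disc(K) = 328 = 41·8, so p = 41 is ramified.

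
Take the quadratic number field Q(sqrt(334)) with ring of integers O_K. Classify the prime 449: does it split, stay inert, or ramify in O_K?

449 splits in O_K

Since 334 ≢ 1 mod 4, the ring of integers is ℤ[√334] with discriminant 4·334 = 1336.
Since gcd(449, 1336) = 1 the prime 449 does not ramify.
Euler's criterion: 334^224 mod 449 = 1. Thus (334|449) = 1.
Legendre symbol 1 ⇒ 449 is split.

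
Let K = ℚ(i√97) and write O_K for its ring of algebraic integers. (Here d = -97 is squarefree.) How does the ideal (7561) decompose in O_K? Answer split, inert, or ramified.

d = -97 ≡ 3 (mod 4), so O_K = ℤ[√-97] and disc(K) = 4d = -388.
Since gcd(7561, -388) = 1 the prime 7561 does not ramify.
Euler's criterion: (-97)^3780 mod 7561 = 7560. Thus (-97|7561) = -1.
d is a non-residue mod p, hence 7561 remains inert in O_K.

7561 remains inert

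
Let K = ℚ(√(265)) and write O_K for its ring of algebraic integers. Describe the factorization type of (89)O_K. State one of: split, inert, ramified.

265 mod 4 = 1, hence disc K = 265 and O_K = ℤ[(1+√265)/2].
89 ∤ 265, so 89 is unramified.
(265/89) = 87^44 mod 89 = 1, giving Legendre symbol 1.
Legendre symbol 1 ⇒ 89 is split.

split — (89) = 𝔭₁𝔭₂ with 𝔭₁ ≠ 𝔭₂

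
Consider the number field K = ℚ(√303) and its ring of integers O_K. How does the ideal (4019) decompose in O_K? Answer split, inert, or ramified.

Since 303 ≢ 1 mod 4, the ring of integers is ℤ[√303] with discriminant 4·303 = 1212.
disc(K) = 1212 is not divisible by 4019; 4019 is unramified.
(303/4019) = 303^2009 mod 4019 = 1, giving Legendre symbol 1.
(303/4019) = 1, so 4019 splits.

split — (4019) = 𝔭₁𝔭₂ with 𝔭₁ ≠ 𝔭₂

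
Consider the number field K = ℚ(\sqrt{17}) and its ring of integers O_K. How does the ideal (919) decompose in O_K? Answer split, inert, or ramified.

919 splits in O_K

Since 17 ≡ 1 mod 4, the ring of integers is ℤ[(1+√17)/2] with discriminant 17.
919 ∤ 17, so 919 is unramified.
Compute (17/919) via Euler: 17^((919-1)/2) mod 919 = 1, so (17/919) = 1.
d is a quadratic residue mod p, hence 919 splits in O_K.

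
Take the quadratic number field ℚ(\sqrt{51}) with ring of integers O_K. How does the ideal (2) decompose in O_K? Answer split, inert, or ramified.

ramified

d = 51 ≡ 3 (mod 4), so O_K = ℤ[√51] and disc(K) = 4d = 204.
Ramification test: 2 | 204. The prime 2 ramifies in K.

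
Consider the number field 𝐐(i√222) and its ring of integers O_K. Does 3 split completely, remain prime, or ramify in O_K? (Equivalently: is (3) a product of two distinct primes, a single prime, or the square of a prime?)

-222 mod 4 = 2, hence disc K = 4·(-222) = -888 and O_K = ℤ[√-222].
disc(K) = -888 = 3·(-296), so p = 3 is ramified.

p ramifies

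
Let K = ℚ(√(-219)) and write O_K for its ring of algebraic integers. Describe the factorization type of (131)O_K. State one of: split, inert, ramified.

Since -219 ≡ 1 mod 4, the ring of integers is ℤ[(1+√-219)/2] with discriminant -219.
Since gcd(131, -219) = 1 the prime 131 does not ramify.
Compute (-219/131) via Euler: 43^((131-1)/2) mod 131 = 1, so (-219/131) = 1.
(-219/131) = 1, so 131 splits.

splits completely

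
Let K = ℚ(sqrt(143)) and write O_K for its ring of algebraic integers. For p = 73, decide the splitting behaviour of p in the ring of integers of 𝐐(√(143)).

143 mod 4 = 3, hence disc K = 4·143 = 572 and O_K = ℤ[√143].
73 ∤ 572, so 73 is unramified.
Legendre symbol by Euler's criterion: (143/73) ≡ 143^36 ≡ 1 (mod 73), i.e. (143/73) = 1.
d is a quadratic residue mod p, hence 73 splits in O_K.

splits completely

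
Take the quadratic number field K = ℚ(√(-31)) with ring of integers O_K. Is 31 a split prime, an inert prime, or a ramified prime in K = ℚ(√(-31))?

31 is ramified

d = -31 ≡ 1 (mod 4), so O_K = ℤ[(1+√-31)/2] and disc(K) = d = -31.
disc(K) = -31 = 31·(-1), so p = 31 is ramified.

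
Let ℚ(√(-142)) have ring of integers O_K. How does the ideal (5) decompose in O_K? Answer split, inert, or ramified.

5 remains inert

-142 mod 4 = 2, hence disc K = 4·(-142) = -568 and O_K = ℤ[√-142].
5 ∤ -568, so 5 is unramified.
Legendre symbol by Euler's criterion: (-142/5) ≡ (-142)^2 ≡ 4 (mod 5), i.e. (-142/5) = -1.
d is a non-residue mod p, hence 5 remains inert in O_K.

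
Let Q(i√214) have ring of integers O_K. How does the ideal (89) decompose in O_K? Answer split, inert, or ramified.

Since -214 ≢ 1 mod 4, the ring of integers is ℤ[√-214] with discriminant 4·(-214) = -856.
disc(K) = -856 is not divisible by 89; 89 is unramified.
Legendre symbol by Euler's criterion: (-214/89) ≡ (-214)^44 ≡ 1 (mod 89), i.e. (-214/89) = 1.
d is a quadratic residue mod p, hence 89 splits in O_K.

89 splits in O_K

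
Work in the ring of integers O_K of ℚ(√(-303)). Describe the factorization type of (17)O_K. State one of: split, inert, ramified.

p is inert

d = -303 ≡ 1 (mod 4), so O_K = ℤ[(1+√-303)/2] and disc(K) = d = -303.
17 ∤ -303, so 17 is unramified.
Euler's criterion: (-303)^8 mod 17 = 16. Thus (-303|17) = -1.
d is a non-residue mod p, hence 17 remains inert in O_K.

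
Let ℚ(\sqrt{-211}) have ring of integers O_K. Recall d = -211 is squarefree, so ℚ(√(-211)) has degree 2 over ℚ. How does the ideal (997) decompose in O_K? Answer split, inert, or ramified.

inert — (997) stays prime in O_K

-211 mod 4 = 1, hence disc K = -211 and O_K = ℤ[(1+√-211)/2].
disc(K) = -211 is not divisible by 997; 997 is unramified.
(-211/997) = 786^498 mod 997 = 996, giving Legendre symbol -1.
Legendre symbol -1 ⇒ 997 is inert.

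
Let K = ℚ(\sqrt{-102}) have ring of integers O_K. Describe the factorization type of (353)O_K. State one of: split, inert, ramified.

d = -102 ≡ 2 (mod 4), so O_K = ℤ[√-102] and disc(K) = 4d = -408.
353 ∤ -408, so 353 is unramified.
Euler's criterion: (-102)^176 mod 353 = 352. Thus (-102|353) = -1.
(-102/353) = -1, so 353 is inert.

353 remains inert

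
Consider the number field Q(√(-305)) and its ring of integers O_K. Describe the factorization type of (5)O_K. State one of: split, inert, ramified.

ramified

-305 mod 4 = 3, hence disc K = 4·(-305) = -1220 and O_K = ℤ[√-305].
5 divides disc(K) = -1220, so 5 ramifies.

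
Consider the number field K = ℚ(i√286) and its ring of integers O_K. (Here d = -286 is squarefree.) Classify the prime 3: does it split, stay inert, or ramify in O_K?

inert

-286 mod 4 = 2, hence disc K = 4·(-286) = -1144 and O_K = ℤ[√-286].
Since gcd(3, -1144) = 1 the prime 3 does not ramify.
(-286/3) = 2^1 mod 3 = 2, giving Legendre symbol -1.
d is a non-residue mod p, hence 3 remains inert in O_K.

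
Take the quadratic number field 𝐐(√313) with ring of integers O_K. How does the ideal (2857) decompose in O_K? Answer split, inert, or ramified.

d = 313 ≡ 1 (mod 4), so O_K = ℤ[(1+√313)/2] and disc(K) = d = 313.
disc(K) = 313 is not divisible by 2857; 2857 is unramified.
Compute (313/2857) via Euler: 313^((2857-1)/2) mod 2857 = 2856, so (313/2857) = -1.
Legendre symbol -1 ⇒ 2857 is inert.

p is inert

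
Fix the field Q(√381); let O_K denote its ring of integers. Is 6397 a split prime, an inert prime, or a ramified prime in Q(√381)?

381 mod 4 = 1, hence disc K = 381 and O_K = ℤ[(1+√381)/2].
6397 ∤ 381, so 6397 is unramified.
Compute (381/6397) via Euler: 381^((6397-1)/2) mod 6397 = 1, so (381/6397) = 1.
d is a quadratic residue mod p, hence 6397 splits in O_K.

p splits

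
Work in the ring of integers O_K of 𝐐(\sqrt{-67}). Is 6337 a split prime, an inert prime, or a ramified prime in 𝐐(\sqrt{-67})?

split

d = -67 ≡ 1 (mod 4), so O_K = ℤ[(1+√-67)/2] and disc(K) = d = -67.
Since gcd(6337, -67) = 1 the prime 6337 does not ramify.
Compute (-67/6337) via Euler: 6270^((6337-1)/2) mod 6337 = 1, so (-67/6337) = 1.
d is a quadratic residue mod p, hence 6337 splits in O_K.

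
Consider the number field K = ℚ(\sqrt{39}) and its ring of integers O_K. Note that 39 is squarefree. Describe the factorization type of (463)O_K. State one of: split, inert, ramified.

p splits

39 mod 4 = 3, hence disc K = 4·39 = 156 and O_K = ℤ[√39].
463 ∤ 156, so 463 is unramified.
(39/463) = 39^231 mod 463 = 1, giving Legendre symbol 1.
(39/463) = 1, so 463 splits.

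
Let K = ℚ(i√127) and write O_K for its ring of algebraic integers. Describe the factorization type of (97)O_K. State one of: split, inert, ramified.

inert

-127 mod 4 = 1, hence disc K = -127 and O_K = ℤ[(1+√-127)/2].
Since gcd(97, -127) = 1 the prime 97 does not ramify.
Euler's criterion: (-127)^48 mod 97 = 96. Thus (-127|97) = -1.
(-127/97) = -1, so 97 is inert.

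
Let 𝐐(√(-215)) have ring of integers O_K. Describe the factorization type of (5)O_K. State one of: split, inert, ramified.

ramifies in O_K

-215 mod 4 = 1, hence disc K = -215 and O_K = ℤ[(1+√-215)/2].
Ramification test: 5 | -215. The prime 5 ramifies in K.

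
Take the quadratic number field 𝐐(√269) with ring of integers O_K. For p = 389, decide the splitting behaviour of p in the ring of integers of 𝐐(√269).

splits completely

269 mod 4 = 1, hence disc K = 269 and O_K = ℤ[(1+√269)/2].
Since gcd(389, 269) = 1 the prime 389 does not ramify.
Compute (269/389) via Euler: 269^((389-1)/2) mod 389 = 1, so (269/389) = 1.
d is a quadratic residue mod p, hence 389 splits in O_K.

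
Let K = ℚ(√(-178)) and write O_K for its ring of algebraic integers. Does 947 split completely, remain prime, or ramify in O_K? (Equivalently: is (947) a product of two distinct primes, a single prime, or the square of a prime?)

-178 mod 4 = 2, hence disc K = 4·(-178) = -712 and O_K = ℤ[√-178].
disc(K) = -712 is not divisible by 947; 947 is unramified.
Euler's criterion: (-178)^473 mod 947 = 1. Thus (-178|947) = 1.
Legendre symbol 1 ⇒ 947 is split.

split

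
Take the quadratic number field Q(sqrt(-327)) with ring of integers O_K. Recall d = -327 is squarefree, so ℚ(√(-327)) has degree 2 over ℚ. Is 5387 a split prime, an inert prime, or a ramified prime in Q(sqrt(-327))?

5387 remains inert

-327 mod 4 = 1, hence disc K = -327 and O_K = ℤ[(1+√-327)/2].
disc(K) = -327 is not divisible by 5387; 5387 is unramified.
(-327/5387) = 5060^2693 mod 5387 = 5386, giving Legendre symbol -1.
d is a non-residue mod p, hence 5387 remains inert in O_K.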